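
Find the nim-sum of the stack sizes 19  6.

21

Compute the nim-sum pairwise:
19 ^ 6 = 21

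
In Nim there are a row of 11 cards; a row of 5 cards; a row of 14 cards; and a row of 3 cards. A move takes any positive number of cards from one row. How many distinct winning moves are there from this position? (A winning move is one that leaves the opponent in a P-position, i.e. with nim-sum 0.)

3

Compute the nim-sum pairwise:
11 ⊕ 5 = 14
14 ⊕ 14 = 0
0 ⊕ 3 = 3
The overall nim-sum is X = 3. A row of size p has a winning move iff p XOR X < p (reduce it to p XOR X).
  11: 11 XOR 3 = 8 < 11 — winning move (to 8).
  5: 5 XOR 3 = 6 ≥ 5 — no move.
  14: 14 XOR 3 = 13 < 14 — winning move (to 13).
  3: 3 XOR 3 = 0 < 3 — winning move (to 0).
That gives 3 winning moves.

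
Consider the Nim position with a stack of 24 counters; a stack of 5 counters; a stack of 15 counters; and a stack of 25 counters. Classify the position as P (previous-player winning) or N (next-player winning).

Nim-sum: 24 ⊕ 5 ⊕ 15 ⊕ 25 = 11.
The nim-sum is 11 ≠ 0, so this is an N-position: the player to move can win.

N-position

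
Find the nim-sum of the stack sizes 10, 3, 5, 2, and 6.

8

Nim-sum: 10 XOR 3 XOR 5 XOR 2 XOR 6 = 8.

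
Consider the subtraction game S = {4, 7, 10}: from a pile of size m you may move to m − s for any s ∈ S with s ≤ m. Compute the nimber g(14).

0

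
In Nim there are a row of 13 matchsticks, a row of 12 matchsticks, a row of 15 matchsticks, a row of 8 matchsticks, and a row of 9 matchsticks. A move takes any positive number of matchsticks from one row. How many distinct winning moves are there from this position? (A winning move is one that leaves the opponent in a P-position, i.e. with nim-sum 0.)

5

Bitwise XOR of the heap sizes:
  1101  (13)
  1100  (12)
  1111  (15)
  1000  (8)
  1001  (9)
  ----
  1111  (15)
The overall nim-sum is X = 15. A row of size p has a winning move iff p XOR X < p (reduce it to p XOR X).
  13: 13 XOR 15 = 2 < 13 — winning move (to 2).
  12: 12 XOR 15 = 3 < 12 — winning move (to 3).
  15: 15 XOR 15 = 0 < 15 — winning move (to 0).
  8: 8 XOR 15 = 7 < 8 — winning move (to 7).
  9: 9 XOR 15 = 6 < 9 — winning move (to 6).
That gives 5 winning moves.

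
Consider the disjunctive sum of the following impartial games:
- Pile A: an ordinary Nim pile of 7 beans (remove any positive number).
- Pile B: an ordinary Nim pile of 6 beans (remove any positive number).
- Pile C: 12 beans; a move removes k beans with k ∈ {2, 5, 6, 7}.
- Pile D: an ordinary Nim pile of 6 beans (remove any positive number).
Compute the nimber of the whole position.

7

Pile A is a plain Nim pile of size 7, so its Grundy value is 7.
Pile B is a plain Nim pile of size 6, so its Grundy value is 6.
Build the Grundy sequence for pile C with g(k) = mex{g(k−s) : s ∈ {2, 5, 6, 7}, s ≤ k}:
k:     0  1  2  3  4  5  6  7  8  9 10 11 12
g(k):  0  0  1  1  0  2  1  3  2  2  3  3  0
So g(12) = 0.
Pile D is a plain Nim pile of size 6, so its Grundy value is 6.
The value of a disjunctive sum is the nim-sum of the parts.
Combined value = 7 ⊕ 6 ⊕ 0 ⊕ 6 = 7.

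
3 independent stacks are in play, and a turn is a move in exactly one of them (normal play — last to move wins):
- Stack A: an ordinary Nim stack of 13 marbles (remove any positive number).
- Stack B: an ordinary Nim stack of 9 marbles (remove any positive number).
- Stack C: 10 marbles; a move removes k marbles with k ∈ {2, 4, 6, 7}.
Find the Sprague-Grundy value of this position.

Stack A is a plain Nim stack of size 13, so its Grundy value is 13.
Stack B is a plain Nim stack of size 9, so its Grundy value is 9.
Grundy values for stack C (subtraction set {2, 4, 6, 7}):
k:     0  1  2  3  4  5  6  7  8  9 10
g(k):  0  0  1  1  2  2  3  3  4  0  0
So g(10) = 0.
The value of a disjunctive sum is the nim-sum of the parts.
Combined value = 13 XOR 9 XOR 0 = 4.

4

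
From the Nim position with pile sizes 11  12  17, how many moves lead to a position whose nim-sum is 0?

1

Compute the nim-sum pairwise:
11 ^ 12 = 7
7 ^ 17 = 22
The overall nim-sum is X = 22. A pile of size p has a winning move iff p XOR X < p (reduce it to p XOR X).
  11: 11 XOR 22 = 29 ≥ 11 — no move.
  12: 12 XOR 22 = 26 ≥ 12 — no move.
  17: 17 XOR 22 = 7 < 17 — winning move (to 7).
That gives 1 winning move.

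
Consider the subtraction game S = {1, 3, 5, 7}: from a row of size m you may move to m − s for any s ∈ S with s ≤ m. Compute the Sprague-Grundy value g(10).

0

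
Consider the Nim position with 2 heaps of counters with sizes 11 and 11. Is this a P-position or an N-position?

Write each in binary and XOR column by column:
  1011  (11)
  1011  (11)
  ----
  0000  (0)
The nim-sum is 0, so this is a P-position: the player to move is in a losing position under optimal play.

P-position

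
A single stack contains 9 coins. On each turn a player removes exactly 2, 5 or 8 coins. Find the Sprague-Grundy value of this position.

Compute g(0), g(1), … for moves {2, 5, 8}:
k:     0  1  2  3  4  5  6  7  8  9
g(k):  0  0  1  1  0  2  1  0  2  1
So g(9) = 1.

1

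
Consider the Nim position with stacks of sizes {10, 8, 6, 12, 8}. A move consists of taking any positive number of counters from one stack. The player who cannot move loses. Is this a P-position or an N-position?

Nim-sum: 10 XOR 8 XOR 6 XOR 12 XOR 8 = 0.
The nim-sum is 0, so this is a P-position: the player to move is in a losing position under optimal play.

P-position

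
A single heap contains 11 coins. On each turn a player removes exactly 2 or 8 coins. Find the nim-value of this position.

0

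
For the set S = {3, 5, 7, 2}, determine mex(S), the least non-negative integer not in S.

0 is not in the set, so the mex is 0.

0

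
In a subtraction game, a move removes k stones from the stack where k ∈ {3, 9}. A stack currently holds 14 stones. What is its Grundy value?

0

Grundy values for subtraction set {3, 9}:
g(0) = mex{} = 0
g(1) = mex{} = 0
g(2) = mex{} = 0
g(3) = mex{0} = 1
g(4) = mex{0} = 1
g(5) = mex{0} = 1
g(6) = mex{1} = 0
g(7) = mex{1} = 0
g(8) = mex{1} = 0
g(9) = mex{0} = 1
g(10) = mex{0} = 1
g(11) = mex{0} = 1
g(12) = mex{1} = 0
g(13) = mex{1} = 0
g(14) = mex{1} = 0
So g(14) = 0.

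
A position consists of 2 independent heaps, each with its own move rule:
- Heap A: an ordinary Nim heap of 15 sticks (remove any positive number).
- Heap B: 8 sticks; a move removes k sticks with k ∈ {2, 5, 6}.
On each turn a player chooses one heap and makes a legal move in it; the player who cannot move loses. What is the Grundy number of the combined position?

15

Heap A is a plain Nim heap of size 15, so its Grundy value is 15.
Build the Grundy sequence for heap B with g(k) = mex{g(k−s) : s ∈ {2, 5, 6}, s ≤ k}:
g(0) = mex{} = 0
g(1) = mex{} = 0
g(2) = mex{0} = 1
g(3) = mex{0} = 1
g(4) = mex{1} = 0
g(5) = mex{0,1} = 2
g(6) = mex{0} = 1
g(7) = mex{0,1,2} = 3
g(8) = mex{1} = 0
So g(8) = 0.
The value of a disjunctive sum is the nim-sum of the parts.
Combined value = 15 XOR 0 = 15.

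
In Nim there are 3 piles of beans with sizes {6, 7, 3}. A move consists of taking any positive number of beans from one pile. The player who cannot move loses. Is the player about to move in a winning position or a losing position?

Winning position

Write each in binary and XOR column by column:
  110  (6)
  111  (7)
  011  (3)
  ---
  010  (2)
The nim-sum is 2 ≠ 0, so this is an N-position: the player to move can win.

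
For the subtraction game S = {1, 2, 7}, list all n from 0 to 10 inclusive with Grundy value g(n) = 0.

0, 3, 6, 9

Build the Grundy sequence with g(k) = mex{g(k−s) : s ∈ {1, 2, 7}, s ≤ k}:
k:     0  1  2  3  4  5  6  7  8  9 10
g(k):  0  1  2  0  1  2  0  1  2  0  1
The P-positions (g = 0) in 0..10 are 0, 3, 6, 9.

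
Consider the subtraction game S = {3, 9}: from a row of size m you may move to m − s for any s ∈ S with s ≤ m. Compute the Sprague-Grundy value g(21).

1

Grundy values for subtraction set {3, 9}:
k:     0  1  2  3  4  5  6  7  8  9 10 11 12 13 14 15 16 17 18 19 20 21
g(k):  0  0  0  1  1  1  0  0  0  1  1  1  0  0  0  1  1  1  0  0  0  1
So g(21) = 1.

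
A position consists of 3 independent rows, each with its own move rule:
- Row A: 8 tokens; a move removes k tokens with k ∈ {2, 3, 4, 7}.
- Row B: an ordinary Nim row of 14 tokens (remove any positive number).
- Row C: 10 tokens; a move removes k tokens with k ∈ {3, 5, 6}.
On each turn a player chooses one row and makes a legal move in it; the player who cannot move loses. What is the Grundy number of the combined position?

Grundy values for row A (subtraction set {2, 3, 4, 7}):
g(0) = mex{} = 0
g(1) = mex{} = 0
g(2) = mex{0} = 1
g(3) = mex{0} = 1
g(4) = mex{0,1} = 2
g(5) = mex{0,1} = 2
g(6) = mex{1,2} = 0
g(7) = mex{0,1,2} = 3
g(8) = mex{0,2} = 1
So g(8) = 1.
Row B is a plain Nim row of size 14, so its Grundy value is 14.
For row C, compute g(0), g(1), … with moves {3, 5, 6}:
g(0) = mex{} = 0
g(1) = mex{} = 0
g(2) = mex{} = 0
g(3) = mex{0} = 1
g(4) = mex{0} = 1
g(5) = mex{0} = 1
g(6) = mex{0,1} = 2
g(7) = mex{0,1} = 2
g(8) = mex{0,1} = 2
g(9) = mex{1,2} = 0
g(10) = mex{1,2} = 0
So g(10) = 0.
The value of a disjunctive sum is the nim-sum of the parts.
Combined value = 1 XOR 14 XOR 0 = 15.

15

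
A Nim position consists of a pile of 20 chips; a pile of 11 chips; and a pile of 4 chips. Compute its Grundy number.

27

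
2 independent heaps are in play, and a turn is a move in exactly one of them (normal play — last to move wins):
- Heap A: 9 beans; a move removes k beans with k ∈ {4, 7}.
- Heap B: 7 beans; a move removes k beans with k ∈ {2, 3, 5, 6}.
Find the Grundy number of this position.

1

For heap A, compute g(0), g(1), … with moves {4, 7}:
k:     0  1  2  3  4  5  6  7  8  9
g(k):  0  0  0  0  1  1  1  1  2  2
So g(9) = 2.
Grundy values for heap B (subtraction set {2, 3, 5, 6}):
g(0) = mex{} = 0
g(1) = mex{} = 0
g(2) = mex{0} = 1
g(3) = mex{0} = 1
g(4) = mex{0,1} = 2
g(5) = mex{0,1} = 2
g(6) = mex{0,1,2} = 3
g(7) = mex{0,1,2} = 3
So g(7) = 3.
The value of a disjunctive sum is the nim-sum of the parts.
Combined value = 2 ⊕ 3 = 1.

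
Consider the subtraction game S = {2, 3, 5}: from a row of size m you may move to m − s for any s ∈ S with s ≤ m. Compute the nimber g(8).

0

Build the Grundy sequence with g(k) = mex{g(k−s) : s ∈ {2, 3, 5}, s ≤ k}:
k:     0  1  2  3  4  5  6  7  8
g(k):  0  0  1  1  2  2  3  0  0
So g(8) = 0.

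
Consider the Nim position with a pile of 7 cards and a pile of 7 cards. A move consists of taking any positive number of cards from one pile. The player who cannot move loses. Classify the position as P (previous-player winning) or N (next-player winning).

P-position

Compute the nim-sum pairwise:
7 XOR 7 = 0
The nim-sum is 0, so this is a P-position: the player to move is in a losing position under optimal play.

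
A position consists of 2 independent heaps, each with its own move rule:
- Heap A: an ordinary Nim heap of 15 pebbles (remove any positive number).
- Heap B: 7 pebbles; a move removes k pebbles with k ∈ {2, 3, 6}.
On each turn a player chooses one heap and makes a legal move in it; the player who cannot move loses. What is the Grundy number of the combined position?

14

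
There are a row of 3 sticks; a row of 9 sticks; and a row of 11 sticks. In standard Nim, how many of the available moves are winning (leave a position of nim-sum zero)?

3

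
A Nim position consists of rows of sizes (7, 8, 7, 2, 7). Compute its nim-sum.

Compute the nim-sum pairwise:
7 ⊕ 8 = 15
15 ⊕ 7 = 8
8 ⊕ 2 = 10
10 ⊕ 7 = 13

13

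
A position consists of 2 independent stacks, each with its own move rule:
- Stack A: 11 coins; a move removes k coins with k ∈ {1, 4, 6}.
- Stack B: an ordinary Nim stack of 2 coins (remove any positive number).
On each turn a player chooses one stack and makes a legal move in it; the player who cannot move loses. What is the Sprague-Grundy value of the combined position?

3

Build the Grundy sequence for stack A with g(k) = mex{g(k−s) : s ∈ {1, 4, 6}, s ≤ k}:
g(0) = mex{} = 0
g(1) = mex{0} = 1
g(2) = mex{1} = 0
g(3) = mex{0} = 1
g(4) = mex{0,1} = 2
g(5) = mex{1,2} = 0
g(6) = mex{0} = 1
g(7) = mex{1} = 0
g(8) = mex{0,2} = 1
g(9) = mex{0,1} = 2
g(10) = mex{1,2} = 0
g(11) = mex{0} = 1
So g(11) = 1.
Stack B is a plain Nim stack of size 2, so its Grundy value is 2.
The value of a disjunctive sum is the nim-sum of the parts.
Combined value = 1 XOR 2 = 3.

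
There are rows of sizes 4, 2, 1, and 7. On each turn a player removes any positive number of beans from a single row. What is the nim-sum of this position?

Nim-sum: 4 ^ 2 ^ 1 ^ 7 = 0.

0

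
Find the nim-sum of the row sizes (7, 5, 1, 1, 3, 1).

0

Compute the nim-sum pairwise:
7 ⊕ 5 = 2
2 ⊕ 1 = 3
3 ⊕ 1 = 2
2 ⊕ 3 = 1
1 ⊕ 1 = 0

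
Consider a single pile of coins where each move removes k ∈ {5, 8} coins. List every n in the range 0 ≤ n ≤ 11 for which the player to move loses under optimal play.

0, 1, 2, 3, 4

Build the Grundy sequence with g(k) = mex{g(k−s) : s ∈ {5, 8}, s ≤ k}:
g(0) = mex{} = 0
g(1) = mex{} = 0
g(2) = mex{} = 0
g(3) = mex{} = 0
g(4) = mex{} = 0
g(5) = mex{0} = 1
g(6) = mex{0} = 1
g(7) = mex{0} = 1
g(8) = mex{0} = 1
g(9) = mex{0} = 1
g(10) = mex{0,1} = 2
g(11) = mex{0,1} = 2
The P-positions (g = 0) in 0..11 are 0, 1, 2, 3, 4.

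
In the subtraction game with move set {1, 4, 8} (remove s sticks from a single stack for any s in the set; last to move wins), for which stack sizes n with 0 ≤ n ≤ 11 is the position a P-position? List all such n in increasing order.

Grundy values for subtraction set {1, 4, 8}:
g(0) = mex{} = 0
g(1) = mex{0} = 1
g(2) = mex{1} = 0
g(3) = mex{0} = 1
g(4) = mex{0,1} = 2
g(5) = mex{1,2} = 0
g(6) = mex{0} = 1
g(7) = mex{1} = 0
g(8) = mex{0,2} = 1
g(9) = mex{0,1} = 2
g(10) = mex{0,1,2} = 3
g(11) = mex{0,1,3} = 2
The P-positions (g = 0) in 0..11 are 0, 2, 5, 7.

0, 2, 5, 7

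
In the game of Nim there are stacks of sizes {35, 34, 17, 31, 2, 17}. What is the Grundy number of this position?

Bitwise XOR of the heap sizes:
  100011  (35)
  100010  (34)
  010001  (17)
  011111  (31)
  000010  (2)
  010001  (17)
  ------
  011100  (28)

28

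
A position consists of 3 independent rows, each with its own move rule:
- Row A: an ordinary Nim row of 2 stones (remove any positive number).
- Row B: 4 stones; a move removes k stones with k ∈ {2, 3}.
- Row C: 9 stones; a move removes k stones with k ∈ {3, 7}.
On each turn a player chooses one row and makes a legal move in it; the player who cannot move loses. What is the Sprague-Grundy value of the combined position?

Row A is a plain Nim row of size 2, so its Grundy value is 2.
For row B, compute g(0), g(1), … with moves {2, 3}:
g(0) = mex{} = 0
g(1) = mex{} = 0
g(2) = mex{0} = 1
g(3) = mex{0} = 1
g(4) = mex{0,1} = 2
So g(4) = 2.
Grundy values for row C (subtraction set {3, 7}):
g(0) = mex{} = 0
g(1) = mex{} = 0
g(2) = mex{} = 0
g(3) = mex{0} = 1
g(4) = mex{0} = 1
g(5) = mex{0} = 1
g(6) = mex{1} = 0
g(7) = mex{0,1} = 2
g(8) = mex{0,1} = 2
g(9) = mex{0} = 1
So g(9) = 1.
The value of a disjunctive sum is the nim-sum of the parts.
Combined value = 2 ⊕ 2 ⊕ 1 = 1.

1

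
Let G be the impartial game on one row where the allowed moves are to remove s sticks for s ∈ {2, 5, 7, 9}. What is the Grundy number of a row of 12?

Grundy values for subtraction set {2, 5, 7, 9}:
k:     0  1  2  3  4  5  6  7  8  9 10 11 12
g(k):  0  0  1  1  0  2  1  3  2  2  3  3  0
So g(12) = 0.

0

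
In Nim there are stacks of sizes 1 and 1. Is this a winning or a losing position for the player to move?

Nim-sum: 1 ^ 1 = 0.
The nim-sum is 0, so this is a P-position: the player to move is in a losing position under optimal play.

Losing position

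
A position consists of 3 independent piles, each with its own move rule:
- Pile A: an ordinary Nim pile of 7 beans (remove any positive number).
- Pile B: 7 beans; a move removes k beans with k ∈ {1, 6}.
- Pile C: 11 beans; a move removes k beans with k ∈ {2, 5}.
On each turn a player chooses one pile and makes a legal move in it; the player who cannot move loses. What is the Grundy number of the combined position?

Pile A is a plain Nim pile of size 7, so its Grundy value is 7.
Grundy values for pile B (subtraction set {1, 6}):
g(0) = mex{} = 0
g(1) = mex{0} = 1
g(2) = mex{1} = 0
g(3) = mex{0} = 1
g(4) = mex{1} = 0
g(5) = mex{0} = 1
g(6) = mex{0,1} = 2
g(7) = mex{1,2} = 0
So g(7) = 0.
For pile C, compute g(0), g(1), … with moves {2, 5}:
g(0) = mex{} = 0
g(1) = mex{} = 0
g(2) = mex{0} = 1
g(3) = mex{0} = 1
g(4) = mex{1} = 0
g(5) = mex{0,1} = 2
g(6) = mex{0} = 1
g(7) = mex{1,2} = 0
g(8) = mex{1} = 0
g(9) = mex{0} = 1
g(10) = mex{0,2} = 1
g(11) = mex{1} = 0
So g(11) = 0.
The value of a disjunctive sum is the nim-sum of the parts.
Combined value = 7 ⊕ 0 ⊕ 0 = 7.

7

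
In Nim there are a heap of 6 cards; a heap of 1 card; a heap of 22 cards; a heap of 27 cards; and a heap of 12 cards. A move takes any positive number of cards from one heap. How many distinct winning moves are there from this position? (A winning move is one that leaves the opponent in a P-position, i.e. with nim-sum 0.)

3

Write each in binary and XOR column by column:
  00110  (6)
  00001  (1)
  10110  (22)
  11011  (27)
  01100  (12)
  -----
  00110  (6)
The overall nim-sum is X = 6. A heap of size p has a winning move iff p XOR X < p (reduce it to p XOR X).
  6: 6 XOR 6 = 0 < 6 — winning move (to 0).
  1: 1 XOR 6 = 7 ≥ 1 — no move.
  22: 22 XOR 6 = 16 < 22 — winning move (to 16).
  27: 27 XOR 6 = 29 ≥ 27 — no move.
  12: 12 XOR 6 = 10 < 12 — winning move (to 10).
That gives 3 winning moves.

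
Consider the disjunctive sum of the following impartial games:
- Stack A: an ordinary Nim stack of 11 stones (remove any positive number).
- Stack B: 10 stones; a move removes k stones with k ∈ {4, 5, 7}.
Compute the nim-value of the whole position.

9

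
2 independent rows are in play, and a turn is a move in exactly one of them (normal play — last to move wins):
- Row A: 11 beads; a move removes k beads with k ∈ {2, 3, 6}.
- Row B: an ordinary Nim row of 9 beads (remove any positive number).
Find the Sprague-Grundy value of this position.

8

Build the Grundy sequence for row A with g(k) = mex{g(k−s) : s ∈ {2, 3, 6}, s ≤ k}:
k:     0  1  2  3  4  5  6  7  8  9 10 11
g(k):  0  0  1  1  2  0  3  1  2  0  0  1
So g(11) = 1.
Row B is a plain Nim row of size 9, so its Grundy value is 9.
The value of a disjunctive sum is the nim-sum of the parts.
Combined value = 1 XOR 9 = 8.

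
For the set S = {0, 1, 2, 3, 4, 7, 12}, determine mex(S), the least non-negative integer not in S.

5

The values 0, 1, 2, 3, 4 are all present; 5 is the first non-negative integer missing from the set.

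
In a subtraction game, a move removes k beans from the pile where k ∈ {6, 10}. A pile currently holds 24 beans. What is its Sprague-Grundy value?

1

Build the Grundy sequence with g(k) = mex{g(k−s) : s ∈ {6, 10}, s ≤ k}:
k:     0  1  2  3  4  5  6  7  8  9 10 11 12 13 14 15 16 17 18 19 20 21 22 23 24
g(k):  0  0  0  0  0  0  1  1  1  1  1  1  2  2  2  2  0  0  0  0  0  0  1  1  1
So g(24) = 1.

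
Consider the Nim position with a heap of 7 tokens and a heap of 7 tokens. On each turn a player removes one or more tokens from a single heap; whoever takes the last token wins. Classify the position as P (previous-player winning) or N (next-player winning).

P-position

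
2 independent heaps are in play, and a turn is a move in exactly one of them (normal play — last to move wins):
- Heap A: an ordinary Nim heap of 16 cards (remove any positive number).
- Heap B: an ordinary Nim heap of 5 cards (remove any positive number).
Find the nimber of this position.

Heap A is a plain Nim heap of size 16, so its Grundy value is 16.
Heap B is a plain Nim heap of size 5, so its Grundy value is 5.
The value of a disjunctive sum is the nim-sum of the parts.
Combined value = 16 ⊕ 5 = 21.

21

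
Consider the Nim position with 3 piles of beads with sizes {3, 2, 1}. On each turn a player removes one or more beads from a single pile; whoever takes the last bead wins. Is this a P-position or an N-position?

P-position

Compute the nim-sum pairwise:
3 ^ 2 = 1
1 ^ 1 = 0
The nim-sum is 0, so this is a P-position: the player to move is in a losing position under optimal play.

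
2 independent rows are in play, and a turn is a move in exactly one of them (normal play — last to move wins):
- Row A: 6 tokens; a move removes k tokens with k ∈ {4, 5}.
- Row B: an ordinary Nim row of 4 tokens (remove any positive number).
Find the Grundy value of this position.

Build the Grundy sequence for row A with g(k) = mex{g(k−s) : s ∈ {4, 5}, s ≤ k}:
k:     0  1  2  3  4  5  6
g(k):  0  0  0  0  1  1  1
So g(6) = 1.
Row B is a plain Nim row of size 4, so its Grundy value is 4.
By the Sprague-Grundy theorem, the Grundy value of a sum of independent games is the XOR of the component values.
Combined value = 1 ⊕ 4 = 5.

5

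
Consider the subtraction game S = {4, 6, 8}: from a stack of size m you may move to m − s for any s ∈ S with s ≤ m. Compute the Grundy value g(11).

2

Compute g(0), g(1), … for moves {4, 6, 8}:
g(0) = mex{} = 0
g(1) = mex{} = 0
g(2) = mex{} = 0
g(3) = mex{} = 0
g(4) = mex{0} = 1
g(5) = mex{0} = 1
g(6) = mex{0} = 1
g(7) = mex{0} = 1
g(8) = mex{0,1} = 2
g(9) = mex{0,1} = 2
g(10) = mex{0,1} = 2
g(11) = mex{0,1} = 2
So g(11) = 2.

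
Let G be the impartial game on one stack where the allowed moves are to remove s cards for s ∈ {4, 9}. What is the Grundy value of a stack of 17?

Build the Grundy sequence with g(k) = mex{g(k−s) : s ∈ {4, 9}, s ≤ k}:
k:     0  1  2  3  4  5  6  7  8  9 10 11 12 13 14 15 16 17
g(k):  0  0  0  0  1  1  1  1  0  2  2  2  1  0  0  0  0  1
So g(17) = 1.

1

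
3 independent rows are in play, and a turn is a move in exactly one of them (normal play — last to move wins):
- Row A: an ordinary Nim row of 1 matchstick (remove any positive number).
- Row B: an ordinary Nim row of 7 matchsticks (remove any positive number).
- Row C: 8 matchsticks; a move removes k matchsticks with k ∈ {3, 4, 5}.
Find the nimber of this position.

6

Row A is a plain Nim row of size 1, so its Grundy value is 1.
Row B is a plain Nim row of size 7, so its Grundy value is 7.
Build the Grundy sequence for row C with g(k) = mex{g(k−s) : s ∈ {3, 4, 5}, s ≤ k}:
g(0) = mex{} = 0
g(1) = mex{} = 0
g(2) = mex{} = 0
g(3) = mex{0} = 1
g(4) = mex{0} = 1
g(5) = mex{0} = 1
g(6) = mex{0,1} = 2
g(7) = mex{0,1} = 2
g(8) = mex{1} = 0
So g(8) = 0.
By the Sprague-Grundy theorem, the Grundy value of a sum of independent games is the XOR of the component values.
Combined value = 1 ⊕ 7 ⊕ 0 = 6.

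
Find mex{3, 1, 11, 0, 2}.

The values 0, 1, 2, 3 are all present; 4 is the first non-negative integer missing from the set.

4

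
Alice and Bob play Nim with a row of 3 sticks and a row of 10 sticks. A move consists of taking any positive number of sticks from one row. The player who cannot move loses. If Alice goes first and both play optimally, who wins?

Compute the nim-sum pairwise:
3 ^ 10 = 9
The nim-sum is 9 ≠ 0, so this is an N-position: the player to move can win; Alice has a winning move.

Alice wins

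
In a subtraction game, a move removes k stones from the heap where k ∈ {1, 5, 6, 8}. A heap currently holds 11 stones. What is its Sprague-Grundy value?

Grundy values for subtraction set {1, 5, 6, 8}:
g(0) = mex{} = 0
g(1) = mex{0} = 1
g(2) = mex{1} = 0
g(3) = mex{0} = 1
g(4) = mex{1} = 0
g(5) = mex{0} = 1
g(6) = mex{0,1} = 2
g(7) = mex{0,1,2} = 3
g(8) = mex{0,1,3} = 2
g(9) = mex{0,1,2} = 3
g(10) = mex{0,1,3} = 2
g(11) = mex{1,2} = 0
So g(11) = 0.

0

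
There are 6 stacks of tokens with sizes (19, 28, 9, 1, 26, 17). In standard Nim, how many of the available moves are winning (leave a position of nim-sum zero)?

3

Compute the nim-sum pairwise:
19 XOR 28 = 15
15 XOR 9 = 6
6 XOR 1 = 7
7 XOR 26 = 29
29 XOR 17 = 12
The overall nim-sum is X = 12. A stack of size p has a winning move iff p XOR X < p (reduce it to p XOR X).
  19: 19 XOR 12 = 31 ≥ 19 — no move.
  28: 28 XOR 12 = 16 < 28 — winning move (to 16).
  9: 9 XOR 12 = 5 < 9 — winning move (to 5).
  1: 1 XOR 12 = 13 ≥ 1 — no move.
  26: 26 XOR 12 = 22 < 26 — winning move (to 22).
  17: 17 XOR 12 = 29 ≥ 17 — no move.
That gives 3 winning moves.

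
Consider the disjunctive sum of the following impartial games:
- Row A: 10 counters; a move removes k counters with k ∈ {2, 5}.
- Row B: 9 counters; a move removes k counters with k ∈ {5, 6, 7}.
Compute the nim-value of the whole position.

0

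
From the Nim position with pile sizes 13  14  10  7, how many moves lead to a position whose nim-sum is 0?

3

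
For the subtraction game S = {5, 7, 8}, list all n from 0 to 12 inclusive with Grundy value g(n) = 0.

0, 1, 2, 3, 4

Grundy values for subtraction set {5, 7, 8}:
g(0) = mex{} = 0
g(1) = mex{} = 0
g(2) = mex{} = 0
g(3) = mex{} = 0
g(4) = mex{} = 0
g(5) = mex{0} = 1
g(6) = mex{0} = 1
g(7) = mex{0} = 1
g(8) = mex{0} = 1
g(9) = mex{0} = 1
g(10) = mex{0,1} = 2
g(11) = mex{0,1} = 2
g(12) = mex{0,1} = 2
The P-positions (g = 0) in 0..12 are 0, 1, 2, 3, 4.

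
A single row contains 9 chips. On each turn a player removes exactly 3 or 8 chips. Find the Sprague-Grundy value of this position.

1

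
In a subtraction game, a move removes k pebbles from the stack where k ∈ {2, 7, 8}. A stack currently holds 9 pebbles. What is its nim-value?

2

Grundy values for subtraction set {2, 7, 8}:
g(0) = mex{} = 0
g(1) = mex{} = 0
g(2) = mex{0} = 1
g(3) = mex{0} = 1
g(4) = mex{1} = 0
g(5) = mex{1} = 0
g(6) = mex{0} = 1
g(7) = mex{0} = 1
g(8) = mex{0,1} = 2
g(9) = mex{0,1} = 2
So g(9) = 2.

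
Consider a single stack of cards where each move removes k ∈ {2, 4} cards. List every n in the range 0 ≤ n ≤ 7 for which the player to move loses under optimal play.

0, 1, 6, 7

Build the Grundy sequence with g(k) = mex{g(k−s) : s ∈ {2, 4}, s ≤ k}:
k:     0  1  2  3  4  5  6  7
g(k):  0  0  1  1  2  2  0  0
The P-positions (g = 0) in 0..7 are 0, 1, 6, 7.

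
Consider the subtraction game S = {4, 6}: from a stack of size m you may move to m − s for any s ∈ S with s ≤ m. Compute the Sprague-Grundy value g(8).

Grundy values for subtraction set {4, 6}:
k:     0  1  2  3  4  5  6  7  8
g(k):  0  0  0  0  1  1  1  1  2
So g(8) = 2.

2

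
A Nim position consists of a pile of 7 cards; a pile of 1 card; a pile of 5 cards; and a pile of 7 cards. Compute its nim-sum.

4

Compute the nim-sum pairwise:
7 ⊕ 1 = 6
6 ⊕ 5 = 3
3 ⊕ 7 = 4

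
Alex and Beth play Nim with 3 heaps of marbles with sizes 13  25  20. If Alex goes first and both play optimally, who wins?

Compute the nim-sum pairwise:
13 ^ 25 = 20
20 ^ 20 = 0
The nim-sum is 0, so this is a P-position: the player to move is in a losing position under optimal play; Alex is about to move from it and so loses — Beth wins.

Beth wins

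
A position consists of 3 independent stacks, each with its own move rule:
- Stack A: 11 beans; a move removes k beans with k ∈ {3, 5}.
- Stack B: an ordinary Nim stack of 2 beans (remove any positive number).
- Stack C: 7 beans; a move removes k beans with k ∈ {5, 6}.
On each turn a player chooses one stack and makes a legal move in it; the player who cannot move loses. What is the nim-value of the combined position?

2

Build the Grundy sequence for stack A with g(k) = mex{g(k−s) : s ∈ {3, 5}, s ≤ k}:
g(0) = mex{} = 0
g(1) = mex{} = 0
g(2) = mex{} = 0
g(3) = mex{0} = 1
g(4) = mex{0} = 1
g(5) = mex{0} = 1
g(6) = mex{0,1} = 2
g(7) = mex{0,1} = 2
g(8) = mex{1} = 0
g(9) = mex{1,2} = 0
g(10) = mex{1,2} = 0
g(11) = mex{0,2} = 1
So g(11) = 1.
Stack B is a plain Nim stack of size 2, so its Grundy value is 2.
For stack C, compute g(0), g(1), … with moves {5, 6}:
g(0) = mex{} = 0
g(1) = mex{} = 0
g(2) = mex{} = 0
g(3) = mex{} = 0
g(4) = mex{} = 0
g(5) = mex{0} = 1
g(6) = mex{0} = 1
g(7) = mex{0} = 1
So g(7) = 1.
By the Sprague-Grundy theorem, the Grundy value of a sum of independent games is the XOR of the component values.
Combined value = 1 ⊕ 2 ⊕ 1 = 2.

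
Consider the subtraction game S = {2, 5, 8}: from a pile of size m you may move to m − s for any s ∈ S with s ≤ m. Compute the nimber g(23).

Grundy values for subtraction set {2, 5, 8}:
k:     0  1  2  3  4  5  6  7  8  9 10 11 12 13 14 15 16 17 18 19 20 21 22 23
g(k):  0  0  1  1  0  2  1  0  2  1  0  0  1  1  0  2  1  0  2  1  0  0  1  1
So g(23) = 1.

1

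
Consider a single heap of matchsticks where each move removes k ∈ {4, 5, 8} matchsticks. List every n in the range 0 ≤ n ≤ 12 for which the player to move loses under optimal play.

0, 1, 2, 3, 12

Compute g(0), g(1), … for moves {4, 5, 8}:
g(0) = mex{} = 0
g(1) = mex{} = 0
g(2) = mex{} = 0
g(3) = mex{} = 0
g(4) = mex{0} = 1
g(5) = mex{0} = 1
g(6) = mex{0} = 1
g(7) = mex{0} = 1
g(8) = mex{0,1} = 2
g(9) = mex{0,1} = 2
g(10) = mex{0,1} = 2
g(11) = mex{0,1} = 2
g(12) = mex{1,2} = 0
The P-positions (g = 0) in 0..12 are 0, 1, 2, 3, 12.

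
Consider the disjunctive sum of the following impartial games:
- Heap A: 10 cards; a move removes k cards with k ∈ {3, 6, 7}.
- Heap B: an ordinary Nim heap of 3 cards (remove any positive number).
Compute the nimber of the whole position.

3

Build the Grundy sequence for heap A with g(k) = mex{g(k−s) : s ∈ {3, 6, 7}, s ≤ k}:
g(0) = mex{} = 0
g(1) = mex{} = 0
g(2) = mex{} = 0
g(3) = mex{0} = 1
g(4) = mex{0} = 1
g(5) = mex{0} = 1
g(6) = mex{0,1} = 2
g(7) = mex{0,1} = 2
g(8) = mex{0,1} = 2
g(9) = mex{0,1,2} = 3
g(10) = mex{1,2} = 0
So g(10) = 0.
Heap B is a plain Nim heap of size 3, so its Grundy value is 3.
By the Sprague-Grundy theorem, the Grundy value of a sum of independent games is the XOR of the component values.
Combined value = 0 XOR 3 = 3.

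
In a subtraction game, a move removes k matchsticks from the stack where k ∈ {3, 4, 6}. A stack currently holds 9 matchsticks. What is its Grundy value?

0

Build the Grundy sequence with g(k) = mex{g(k−s) : s ∈ {3, 4, 6}, s ≤ k}:
g(0) = mex{} = 0
g(1) = mex{} = 0
g(2) = mex{} = 0
g(3) = mex{0} = 1
g(4) = mex{0} = 1
g(5) = mex{0} = 1
g(6) = mex{0,1} = 2
g(7) = mex{0,1} = 2
g(8) = mex{0,1} = 2
g(9) = mex{1,2} = 0
So g(9) = 0.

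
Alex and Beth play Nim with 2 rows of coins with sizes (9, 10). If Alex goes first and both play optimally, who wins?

Alex wins

In binary:
  1001  (9)
  1010  (10)
  ----
  0011  (3)
The nim-sum is 3 ≠ 0, so this is an N-position: the player to move can win; Alex has a winning move.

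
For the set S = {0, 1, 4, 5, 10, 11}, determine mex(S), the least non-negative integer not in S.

2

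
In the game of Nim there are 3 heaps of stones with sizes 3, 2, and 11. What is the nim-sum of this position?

10

Compute the nim-sum pairwise:
3 ^ 2 = 1
1 ^ 11 = 10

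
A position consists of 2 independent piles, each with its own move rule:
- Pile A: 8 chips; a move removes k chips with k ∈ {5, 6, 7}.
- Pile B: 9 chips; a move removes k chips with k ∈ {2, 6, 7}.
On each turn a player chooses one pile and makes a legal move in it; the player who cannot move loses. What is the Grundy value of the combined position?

1

Build the Grundy sequence for pile A with g(k) = mex{g(k−s) : s ∈ {5, 6, 7}, s ≤ k}:
g(0) = mex{} = 0
g(1) = mex{} = 0
g(2) = mex{} = 0
g(3) = mex{} = 0
g(4) = mex{} = 0
g(5) = mex{0} = 1
g(6) = mex{0} = 1
g(7) = mex{0} = 1
g(8) = mex{0} = 1
So g(8) = 1.
Grundy values for pile B (subtraction set {2, 6, 7}):
g(0) = mex{} = 0
g(1) = mex{} = 0
g(2) = mex{0} = 1
g(3) = mex{0} = 1
g(4) = mex{1} = 0
g(5) = mex{1} = 0
g(6) = mex{0} = 1
g(7) = mex{0} = 1
g(8) = mex{0,1} = 2
g(9) = mex{1} = 0
So g(9) = 0.
By the Sprague-Grundy theorem, the Grundy value of a sum of independent games is the XOR of the component values.
Combined value = 1 XOR 0 = 1.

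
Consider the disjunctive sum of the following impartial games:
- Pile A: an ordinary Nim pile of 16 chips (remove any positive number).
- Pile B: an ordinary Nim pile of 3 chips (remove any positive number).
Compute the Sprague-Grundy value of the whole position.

19

Pile A is a plain Nim pile of size 16, so its Grundy value is 16.
Pile B is a plain Nim pile of size 3, so its Grundy value is 3.
The value of a disjunctive sum is the nim-sum of the parts.
Combined value = 16 XOR 3 = 19.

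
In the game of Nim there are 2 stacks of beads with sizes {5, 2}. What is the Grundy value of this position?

7

Bitwise XOR of the heap sizes:
  101  (5)
  010  (2)
  ---
  111  (7)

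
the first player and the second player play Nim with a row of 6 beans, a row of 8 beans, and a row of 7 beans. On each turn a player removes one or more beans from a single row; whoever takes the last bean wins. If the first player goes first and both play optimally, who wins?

Compute the nim-sum pairwise:
6 ^ 8 = 14
14 ^ 7 = 9
The nim-sum is 9 ≠ 0, so this is an N-position: the player to move can win; the first player has a winning move.

the first player wins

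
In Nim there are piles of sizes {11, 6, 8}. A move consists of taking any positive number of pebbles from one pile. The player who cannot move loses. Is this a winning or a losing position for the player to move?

Winning position

Nim-sum: 11 XOR 6 XOR 8 = 5.
The nim-sum is 5 ≠ 0, so this is an N-position: the player to move can win.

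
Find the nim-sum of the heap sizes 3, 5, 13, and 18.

25

Nim-sum: 3 ⊕ 5 ⊕ 13 ⊕ 18 = 25.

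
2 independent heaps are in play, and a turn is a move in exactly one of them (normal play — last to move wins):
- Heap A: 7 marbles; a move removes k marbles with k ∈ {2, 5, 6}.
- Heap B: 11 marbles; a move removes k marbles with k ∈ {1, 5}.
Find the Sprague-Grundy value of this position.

2

For heap A, compute g(0), g(1), … with moves {2, 5, 6}:
k:     0  1  2  3  4  5  6  7
g(k):  0  0  1  1  0  2  1  3
So g(7) = 3.
Grundy values for heap B (subtraction set {1, 5}):
k:     0  1  2  3  4  5  6  7  8  9 10 11
g(k):  0  1  0  1  0  1  0  1  0  1  0  1
So g(11) = 1.
By the Sprague-Grundy theorem, the Grundy value of a sum of independent games is the XOR of the component values.
Combined value = 3 XOR 1 = 2.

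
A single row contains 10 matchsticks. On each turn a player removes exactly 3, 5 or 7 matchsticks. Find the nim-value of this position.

Build the Grundy sequence with g(k) = mex{g(k−s) : s ∈ {3, 5, 7}, s ≤ k}:
k:     0  1  2  3  4  5  6  7  8  9 10
g(k):  0  0  0  1  1  1  2  2  2  3  0
So g(10) = 0.

0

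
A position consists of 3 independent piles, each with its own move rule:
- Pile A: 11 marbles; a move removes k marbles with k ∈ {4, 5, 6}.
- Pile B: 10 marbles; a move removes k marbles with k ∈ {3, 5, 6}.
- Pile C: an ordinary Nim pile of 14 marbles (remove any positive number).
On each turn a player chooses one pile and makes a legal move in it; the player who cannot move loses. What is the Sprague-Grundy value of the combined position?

14

Build the Grundy sequence for pile A with g(k) = mex{g(k−s) : s ∈ {4, 5, 6}, s ≤ k}:
k:     0  1  2  3  4  5  6  7  8  9 10 11
g(k):  0  0  0  0  1  1  1  1  2  2  0  0
So g(11) = 0.
Grundy values for pile B (subtraction set {3, 5, 6}):
g(0) = mex{} = 0
g(1) = mex{} = 0
g(2) = mex{} = 0
g(3) = mex{0} = 1
g(4) = mex{0} = 1
g(5) = mex{0} = 1
g(6) = mex{0,1} = 2
g(7) = mex{0,1} = 2
g(8) = mex{0,1} = 2
g(9) = mex{1,2} = 0
g(10) = mex{1,2} = 0
So g(10) = 0.
Pile C is a plain Nim pile of size 14, so its Grundy value is 14.
By the Sprague-Grundy theorem, the Grundy value of a sum of independent games is the XOR of the component values.
Combined value = 0 XOR 0 XOR 14 = 14.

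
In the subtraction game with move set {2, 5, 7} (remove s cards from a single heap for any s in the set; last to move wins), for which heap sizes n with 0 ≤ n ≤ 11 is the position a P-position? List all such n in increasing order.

0, 1, 4, 10

Build the Grundy sequence with g(k) = mex{g(k−s) : s ∈ {2, 5, 7}, s ≤ k}:
g(0) = mex{} = 0
g(1) = mex{} = 0
g(2) = mex{0} = 1
g(3) = mex{0} = 1
g(4) = mex{1} = 0
g(5) = mex{0,1} = 2
g(6) = mex{0} = 1
g(7) = mex{0,1,2} = 3
g(8) = mex{0,1} = 2
g(9) = mex{0,1,3} = 2
g(10) = mex{1,2} = 0
g(11) = mex{0,1,2} = 3
The P-positions (g = 0) in 0..11 are 0, 1, 4, 10.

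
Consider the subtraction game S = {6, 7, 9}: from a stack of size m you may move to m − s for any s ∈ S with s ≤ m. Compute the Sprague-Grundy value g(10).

Build the Grundy sequence with g(k) = mex{g(k−s) : s ∈ {6, 7, 9}, s ≤ k}:
k:     0  1  2  3  4  5  6  7  8  9 10
g(k):  0  0  0  0  0  0  1  1  1  1  1
So g(10) = 1.

1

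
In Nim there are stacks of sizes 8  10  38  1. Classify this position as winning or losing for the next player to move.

Winning position

Compute the nim-sum pairwise:
8 XOR 10 = 2
2 XOR 38 = 36
36 XOR 1 = 37
The nim-sum is 37 ≠ 0, so this is an N-position: the player to move can win.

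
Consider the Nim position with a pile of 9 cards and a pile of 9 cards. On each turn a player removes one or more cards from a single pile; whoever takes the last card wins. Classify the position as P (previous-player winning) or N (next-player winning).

In binary:
  1001  (9)
  1001  (9)
  ----
  0000  (0)
The nim-sum is 0, so this is a P-position: the player to move is in a losing position under optimal play.

P-position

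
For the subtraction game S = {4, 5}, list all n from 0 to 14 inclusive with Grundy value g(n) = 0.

0, 1, 2, 3, 9, 10, 11, 12

Build the Grundy sequence with g(k) = mex{g(k−s) : s ∈ {4, 5}, s ≤ k}:
g(0) = mex{} = 0
g(1) = mex{} = 0
g(2) = mex{} = 0
g(3) = mex{} = 0
g(4) = mex{0} = 1
g(5) = mex{0} = 1
g(6) = mex{0} = 1
g(7) = mex{0} = 1
g(8) = mex{0,1} = 2
g(9) = mex{1} = 0
g(10) = mex{1} = 0
g(11) = mex{1} = 0
g(12) = mex{1,2} = 0
g(13) = mex{0,2} = 1
g(14) = mex{0} = 1
The P-positions (g = 0) in 0..14 are 0, 1, 2, 3, 9, 10, 11, 12.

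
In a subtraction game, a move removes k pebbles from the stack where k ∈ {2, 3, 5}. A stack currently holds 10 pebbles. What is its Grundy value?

1

Compute g(0), g(1), … for moves {2, 3, 5}:
g(0) = mex{} = 0
g(1) = mex{} = 0
g(2) = mex{0} = 1
g(3) = mex{0} = 1
g(4) = mex{0,1} = 2
g(5) = mex{0,1} = 2
g(6) = mex{0,1,2} = 3
g(7) = mex{1,2} = 0
g(8) = mex{1,2,3} = 0
g(9) = mex{0,2,3} = 1
g(10) = mex{0,2} = 1
So g(10) = 1.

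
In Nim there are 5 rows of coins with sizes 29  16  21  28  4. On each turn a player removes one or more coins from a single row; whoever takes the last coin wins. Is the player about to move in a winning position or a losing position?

Losing position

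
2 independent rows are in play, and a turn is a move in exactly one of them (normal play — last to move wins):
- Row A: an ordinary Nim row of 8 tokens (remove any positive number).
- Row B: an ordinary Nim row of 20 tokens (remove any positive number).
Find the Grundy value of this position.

28

Row A is a plain Nim row of size 8, so its Grundy value is 8.
Row B is a plain Nim row of size 20, so its Grundy value is 20.
By the Sprague-Grundy theorem, the Grundy value of a sum of independent games is the XOR of the component values.
Combined value = 8 XOR 20 = 28.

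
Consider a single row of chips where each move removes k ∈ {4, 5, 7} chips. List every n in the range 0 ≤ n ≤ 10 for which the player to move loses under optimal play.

0, 1, 2, 3

Grundy values for subtraction set {4, 5, 7}:
g(0) = mex{} = 0
g(1) = mex{} = 0
g(2) = mex{} = 0
g(3) = mex{} = 0
g(4) = mex{0} = 1
g(5) = mex{0} = 1
g(6) = mex{0} = 1
g(7) = mex{0} = 1
g(8) = mex{0,1} = 2
g(9) = mex{0,1} = 2
g(10) = mex{0,1} = 2
The P-positions (g = 0) in 0..10 are 0, 1, 2, 3.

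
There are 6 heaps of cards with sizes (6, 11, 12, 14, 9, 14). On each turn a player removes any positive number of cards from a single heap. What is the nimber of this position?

Compute the nim-sum pairwise:
6 XOR 11 = 13
13 XOR 12 = 1
1 XOR 14 = 15
15 XOR 9 = 6
6 XOR 14 = 8

8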